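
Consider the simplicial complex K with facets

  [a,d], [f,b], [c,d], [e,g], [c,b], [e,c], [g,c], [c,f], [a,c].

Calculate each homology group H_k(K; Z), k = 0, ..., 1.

Order the vertices as a < b < c < d < e < f < g. Listing each simplex with vertices in this order, K has dimension 1 with simplices:

  0-simplices (7): a, b, c, d, e, f, g
  1-simplices (9): ac, ad, bc, bf, cd, ce, cf, cg, eg

Hence C_0 ≅ Z^7, C_1 ≅ Z^9.

∂_1: C_1 → C_0 maps an edge to its endpoints' difference, ∂[p,q] = q − p.
This gives a 7×9 integer matrix of rank 6; reducing to Smith normal form yields diagonal entries (1,1,1,1,1,1).

Reading off H_k = ker ∂_k / im ∂_{k+1}:

  H_0: rank C_0 − rank ∂_1 = 7 − 6 = 1, and the invariant factors of ∂_1 are all 1, so H_0 = Z.
  H_1: rank ker ∂_1 − rank ∂_2 = (9 − 6) − 0 = 3, and there is no ∂_2, so H_1 = Z^3.

As a check, the Euler characteristic is 7 − 9 = -2, which agrees with 1 − 3 = -2.

H_0 ≅ Z,  H_1 ≅ Z^3.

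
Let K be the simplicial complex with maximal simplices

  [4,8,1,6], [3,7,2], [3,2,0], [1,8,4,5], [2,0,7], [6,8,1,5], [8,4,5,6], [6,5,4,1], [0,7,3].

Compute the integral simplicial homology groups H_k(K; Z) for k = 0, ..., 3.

H_0 = Z^2,  H_1 = 0,  H_2 = Z,  H_3 = Z.

Take the total order 0 < 1 < 2 < 3 < 4 < 5 < 6 < 7 < 8 on the vertex set. Then K (dimension 3) consists of the simplices:

  0-simplices (9): [0], [1], [2], [3], [4], [5], [6], [7], [8]
  1-simplices (16): [0,2], [0,3], [0,7], [1,4], [1,5], [1,6], [1,8], [2,3], [2,7], [3,7], [4,5], [4,6], [4,8], [5,6], [5,8], [6,8]
  2-simplices (14): [0,2,3], [0,2,7], [0,3,7], [1,4,5], [1,4,6], [1,4,8], [1,5,6], [1,5,8], [1,6,8], [2,3,7], [4,5,6], [4,5,8], [4,6,8], [5,6,8]
  3-simplices (5): [1,4,5,6], [1,4,5,8], [1,4,6,8], [1,5,6,8], [4,5,6,8]

Hence C_0 ≅ Z^9, C_1 ≅ Z^16, C_2 ≅ Z^14, C_3 ≅ Z^5.

∂_1: C_1 → C_0 is given by ∂[p,q] = [q] − [p]. For instance
  ∂[1,6] = [6] − [1].
The 9×16 boundary matrix has rank 7 and Smith normal form diag(1,1,1,1,1,1,1).

∂_2: C_2 → C_1 sends each 2-simplex [p,q,r] to [q,r] − [p,r] + [p,q]. For instance
  ∂[1,4,8] = [4,8] − [1,8] + [1,4],
  ∂[1,4,6] = [4,6] − [1,6] + [1,4].
As a 16×14 matrix over Z this has rank 9, with invariant factors (1,1,1,1,1,1,1,1,1).

∂_3: C_3 → C_2 sends each 3-simplex σ to the alternating sum Σ_i (−1)^i (σ with its i-th vertex removed). For instance
  ∂[4,5,6,8] = [5,6,8] − [4,6,8] + [4,5,8] − [4,5,6],
  ∂[1,4,5,6] = [4,5,6] − [1,5,6] + [1,4,6] − [1,4,5].
The resulting 14×5 matrix has rank 4, and its Smith normal form has invariant factors (1,1,1,1).

Computing H_k = (kernel of ∂_k) / (image of ∂_{k+1}):

  H_0: rank C_0 − rank ∂_1 = 9 − 7 = 2, and the invariant factors of ∂_1 are all 1, so H_0 = Z^2.
  H_1: rank ker ∂_1 − rank ∂_2 = (16 − 7) − 9 = 0, and the invariant factors of ∂_2 are all 1, so H_1 = 0.
  H_2: rank ker ∂_2 − rank ∂_3 = (14 − 9) − 4 = 1, and the invariant factors of ∂_3 are all 1, so H_2 = Z.
  H_3: rank ker ∂_3 − rank ∂_4 = (5 − 4) − 0 = 1, and there is no ∂_4, so H_3 = Z.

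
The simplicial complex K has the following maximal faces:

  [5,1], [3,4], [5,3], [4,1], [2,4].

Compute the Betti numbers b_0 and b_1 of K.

b_0 = 1, b_1 = 1.

Order the vertices as 1 < 2 < 3 < 4 < 5. Listing each simplex with vertices in this order, K has dimension 1 with simplices:

  0-simplices (5): [1], [2], [3], [4], [5]
  1-simplices (5): [1,4], [1,5], [2,4], [3,4], [3,5]

so the chain groups are C_0 ≅ Z^5, C_1 ≅ Z^5.

The boundary map ∂_1: C_1 → C_0 is given by ∂[p,q] = [q] − [p].
As a 5×5 matrix over Z this has rank 4, with invariant factors (1,1,1,1).

From H_k ≅ ker(∂_k) / im(∂_{k+1}) we obtain:

  H_0: rank C_0 − rank ∂_1 = 5 − 4 = 1, and the invariant factors of ∂_1 are all 1, so H_0 ≅ Z.
  H_1: rank ker ∂_1 − rank ∂_2 = (5 − 4) − 0 = 1, and there is no ∂_2, so H_1 ≅ Z.

Hence the Betti numbers are b_0 = 1, b_1 = 1.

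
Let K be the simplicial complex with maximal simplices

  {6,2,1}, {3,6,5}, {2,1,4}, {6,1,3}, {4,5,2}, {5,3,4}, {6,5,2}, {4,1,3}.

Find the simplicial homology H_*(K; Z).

H_0 = Z,  H_1 = 0,  H_2 = Z.

Order the vertices as 1 < 2 < 3 < 4 < 5 < 6. Listing each simplex with vertices in this order, K has dimension 2 with simplices:

  0-simplices (6): [1], [2], [3], [4], [5], [6]
  1-simplices (12): [1,2], [1,3], [1,4], [1,6], [2,4], [2,5], [2,6], [3,4], [3,5], [3,6], [4,5], [5,6]
  2-simplices (8): [1,2,4], [1,2,6], [1,3,4], [1,3,6], [2,4,5], [2,5,6], [3,4,5], [3,5,6]

Hence C_0 ≅ Z^6, C_1 ≅ Z^12, C_2 ≅ Z^8.

Boundary ∂_1: C_1 → C_0 sends each edge [p,q] (with p < q) to q − p. For instance
  ∂[2,5] = [5] − [2].
The resulting 6×12 matrix has rank 5, and its Smith normal form has invariant factors (1,1,1,1,1).

∂_2: C_2 → C_1 sends each 2-simplex [p,q,r] to [q,r] − [p,r] + [p,q]. For instance
  ∂[1,3,4] = [3,4] − [1,4] + [1,3],
  ∂[1,2,6] = [2,6] − [1,6] + [1,2].
The resulting 12×8 matrix has rank 7, and its Smith normal form has invariant factors (1,1,1,1,1,1,1).

Computing H_k = (kernel of ∂_k) / (image of ∂_{k+1}):

  H_0: rank C_0 − rank ∂_1 = 6 − 5 = 1, and the invariant factors of ∂_1 are all 1, so H_0 = Z.
  H_1: rank ker ∂_1 − rank ∂_2 = (12 − 5) − 7 = 0, and the invariant factors of ∂_2 are all 1, so H_1 = 0.
  H_2: rank ker ∂_2 − rank ∂_3 = (8 − 7) − 0 = 1, and there is no ∂_3, so H_2 = Z.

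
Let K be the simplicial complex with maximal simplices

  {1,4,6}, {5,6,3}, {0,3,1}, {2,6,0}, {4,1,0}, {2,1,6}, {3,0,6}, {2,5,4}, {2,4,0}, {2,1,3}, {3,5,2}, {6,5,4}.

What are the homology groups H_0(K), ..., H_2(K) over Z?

H_0 = Z,  H_1 = Z_2,  H_2 = 0.

Take the total order 0 < 1 < 2 < 3 < 4 < 5 < 6 on the vertex set. Then K (dimension 2) consists of the simplices:

  0-simplices (7): [0], [1], [2], [3], [4], [5], [6]
  1-simplices (18): [0,1], [0,2], [0,3], [0,4], [0,6], [1,2], [1,3], [1,4], [1,6], [2,3], [2,4], [2,5], [2,6], [3,5], [3,6], [4,5], [4,6], [5,6]
  2-simplices (12): [0,1,3], [0,1,4], [0,2,4], [0,2,6], [0,3,6], [1,2,3], [1,2,6], [1,4,6], [2,3,5], [2,4,5], [3,5,6], [4,5,6]

so the chain groups are C_0 ≅ Z^7, C_1 ≅ Z^18, C_2 ≅ Z^12.

Boundary ∂_1: C_1 → C_0 sends each edge [p,q] (with p < q) to q − p. For instance
  ∂[1,2] = [2] − [1].
The 7×18 boundary matrix has rank 6 and Smith normal form diag(1,1,1,1,1,1).

The boundary map ∂_2: C_2 → C_1 sends each 2-simplex [p,q,r] to [q,r] − [p,r] + [p,q]. For instance
  ∂[1,4,6] = [4,6] − [1,6] + [1,4],
  ∂[4,5,6] = [5,6] − [4,6] + [4,5].
This gives a 18×12 integer matrix of rank 12; reducing to Smith normal form yields diagonal entries (1,1,1,1,1,1,1,1,1,1,1,2).

Reading off H_k = ker ∂_k / im ∂_{k+1}:

  H_0: rank C_0 − rank ∂_1 = 7 − 6 = 1, and the invariant factors of ∂_1 are all 1, so H_0 = Z.
  H_1: rank ker ∂_1 − rank ∂_2 = (18 − 6) − 12 = 0, and ∂_2 has invariant factor 2 > 1, so H_1 = Z_2.
  H_2: rank ker ∂_2 − rank ∂_3 = (12 − 12) − 0 = 0, and there is no ∂_3, so H_2 = 0.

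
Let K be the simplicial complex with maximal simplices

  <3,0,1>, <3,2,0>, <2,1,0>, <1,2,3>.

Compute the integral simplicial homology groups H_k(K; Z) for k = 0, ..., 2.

H_0 ≅ Z,  H_1 = 0,  H_2 ≅ Z.

K has 4 vertices, 6 edges, 4 triangles.
rank ∂_0 = 0, rank ∂_1 = 3 ⇒ b_0 = 4 − 0 − 3 = 1; all invariant factors of ∂_1 are 1 so no torsion. So H_0 ≅ Z.
rank ∂_1 = 3, rank ∂_2 = 3 ⇒ b_1 = 6 − 3 − 3 = 0; all invariant factors of ∂_2 are 1 so no torsion. So H_1 ≅ 0.
rank ∂_2 = 3, rank ∂_3 = 0 ⇒ b_2 = 4 − 3 − 0 = 1. So H_2 ≅ Z.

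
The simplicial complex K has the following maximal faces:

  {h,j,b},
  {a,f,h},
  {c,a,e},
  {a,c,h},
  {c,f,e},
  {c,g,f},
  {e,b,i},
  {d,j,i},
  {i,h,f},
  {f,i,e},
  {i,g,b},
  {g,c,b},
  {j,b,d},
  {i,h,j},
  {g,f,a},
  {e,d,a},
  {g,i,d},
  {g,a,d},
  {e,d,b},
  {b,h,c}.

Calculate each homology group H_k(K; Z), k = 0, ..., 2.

Order the vertices as a < b < c < d < e < f < g < h < i < j. Listing each simplex with vertices in this order, K has dimension 2 with simplices:

  0-simplices (10): a, b, c, d, e, f, g, h, i, j
  1-simplices (30): ac, ad, ae, af, ag, ah, bc, bd, be, bg, bh, bi, bj, ce, cf, cg, ch, de, dg, di, dj, ef, ei, fg, fh, fi, gi, hi, hj, ij
  2-simplices (20): ace, ach, ade, adg, afg, afh, bcg, bch, bde, bdj, bei, bgi, bhj, cef, cfg, dgi, dij, efi, fhi, hij

so the chain groups are C_0 ≅ Z^10, C_1 ≅ Z^30, C_2 ≅ Z^20.

Boundary ∂_1: C_1 → C_0 maps an edge to its endpoints' difference, ∂[p,q] = q − p. For instance
  ∂bi = i − b.
This gives a 10×30 integer matrix of rank 9; reducing to Smith normal form yields diagonal entries (1,1,1,1,1,1,1,1,1).

Boundary ∂_2: C_2 → C_1 acts by ∂[p,q,r] = [q,r] − [p,r] + [p,q]. For instance
  ∂bei = ei − bi + be,
  ∂cef = ef − cf + ce.
As a 30×20 matrix over Z this has rank 20, with invariant factors (1,1,1,1,1,1,1,1,1,1,1,1,1,1,1,1,1,1,1,2).

Now H_k = ker ∂_k / im ∂_{k+1}, so:

  H_0: rank C_0 − rank ∂_1 = 10 − 9 = 1, and the invariant factors of ∂_1 are all 1, so H_0 = Z.
  H_1: rank ker ∂_1 − rank ∂_2 = (30 − 9) − 20 = 1, and ∂_2 has invariant factor 2 > 1, so H_1 = Z ⊕ Z/2.
  H_2: rank ker ∂_2 − rank ∂_3 = (20 − 20) − 0 = 0, and there is no ∂_3, so H_2 = 0.

As a check, the Euler characteristic is 10 − 30 + 20 = 0, which agrees with 1 − 1 + 0 = 0.

H_0 ≅ Z,  H_1 ≅ Z ⊕ Z/2,  H_2 = 0.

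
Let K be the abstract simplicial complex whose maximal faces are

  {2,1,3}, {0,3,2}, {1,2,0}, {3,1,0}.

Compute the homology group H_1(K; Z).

We work with the vertex ordering 0 < 1 < 2 < 3. The simplices of K, each written with vertices in increasing order, are:

  0-simplices (4): [0], [1], [2], [3]
  1-simplices (6): [0,1], [0,2], [0,3], [1,2], [1,3], [2,3]
  2-simplices (4): [0,1,2], [0,1,3], [0,2,3], [1,2,3]

so the chain groups are C_0 ≅ Z^4, C_1 ≅ Z^6, C_2 ≅ Z^4.

∂_1: C_1 → C_0 maps an edge to its endpoints' difference, ∂[p,q] = q − p.
As a 4×6 matrix over Z this has rank 3, with invariant factors (1,1,1).

Boundary ∂_2: C_2 → C_1 maps a triangle to the signed sum of its edges. For instance
  ∂[0,2,3] = [2,3] − [0,3] + [0,2],
  ∂[0,1,2] = [1,2] − [0,2] + [0,1].
As a 6×4 matrix over Z this has rank 3, with invariant factors (1,1,1).

Computing H_k = (kernel of ∂_k) / (image of ∂_{k+1}):

  H_1: rank ker ∂_1 − rank ∂_2 = (6 − 3) − 3 = 0, and the invariant factors of ∂_2 are all 1, so H_1 = 0.

(K is a triangulation of the 2-sphere S^2.)

H_1 = 0.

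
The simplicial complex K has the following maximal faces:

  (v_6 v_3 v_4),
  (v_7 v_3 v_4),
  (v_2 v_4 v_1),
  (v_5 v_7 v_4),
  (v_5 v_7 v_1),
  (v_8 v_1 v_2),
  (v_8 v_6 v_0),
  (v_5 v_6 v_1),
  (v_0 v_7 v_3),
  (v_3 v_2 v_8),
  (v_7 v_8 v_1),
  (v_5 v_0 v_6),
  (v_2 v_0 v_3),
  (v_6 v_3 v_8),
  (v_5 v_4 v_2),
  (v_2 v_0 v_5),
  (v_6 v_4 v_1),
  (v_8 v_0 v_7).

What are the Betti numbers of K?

b_0 = 1, b_1 = 1, b_2 = 0.

Order the vertices as v_0 < v_1 < v_2 < v_3 < v_4 < v_5 < v_6 < v_7 < v_8. Listing each simplex with vertices in this order, K has dimension 2 with simplices:

  0-simplices (9): [v_0], [v_1], [v_2], [v_3], [v_4], [v_5], [v_6], [v_7], [v_8]
  1-simplices (27): (27 of them)
  2-simplices (18): (18 of them)

giving chain groups C_0 ≅ Z^9, C_1 ≅ Z^27, C_2 ≅ Z^18.

Boundary ∂_1: C_1 → C_0 is given by ∂[p,q] = [q] − [p].
The resulting 9×27 matrix has rank 8, and its Smith normal form has invariant factors (1,1,1,1,1,1,1,1).

∂_2: C_2 → C_1 sends each 2-simplex [p,q,r] to [q,r] − [p,r] + [p,q]. For instance
  ∂[v_2,v_3,v_8] = [v_3,v_8] − [v_2,v_8] + [v_2,v_3],
  ∂[v_1,v_7,v_8] = [v_7,v_8] − [v_1,v_8] + [v_1,v_7].
This gives a 27×18 integer matrix of rank 18; reducing to Smith normal form yields diagonal entries (1,1,1,1,1,1,1,1,1,1,1,1,1,1,1,1,1,2).

Computing H_k = (kernel of ∂_k) / (image of ∂_{k+1}):

  H_0: rank C_0 − rank ∂_1 = 9 − 8 = 1, and the invariant factors of ∂_1 are all 1, so H_0 ≅ Z.
  H_1: rank ker ∂_1 − rank ∂_2 = (27 − 8) − 18 = 1, and ∂_2 has invariant factor 2 > 1, so H_1 ≅ Z ⊕ Z/2Z.
  H_2: rank ker ∂_2 − rank ∂_3 = (18 − 18) − 0 = 0, and there is no ∂_3, so H_2 ≅ 0.

As a check, the Euler characteristic is 9 − 27 + 18 = 0, which agrees with 1 − 1 + 0 = 0.
(K is a triangulation of the Klein bottle.)

Hence the Betti numbers are b_0 = 1, b_1 = 1, b_2 = 0.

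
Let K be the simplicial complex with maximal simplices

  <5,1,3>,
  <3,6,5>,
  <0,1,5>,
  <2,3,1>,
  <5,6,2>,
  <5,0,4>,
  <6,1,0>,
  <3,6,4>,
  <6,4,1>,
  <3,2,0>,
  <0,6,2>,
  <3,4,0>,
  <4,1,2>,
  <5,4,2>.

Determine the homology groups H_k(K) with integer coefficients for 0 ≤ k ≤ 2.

We work with the vertex ordering 0 < 1 < 2 < 3 < 4 < 5 < 6. The simplices of K, each written with vertices in increasing order, are:

  0-simplices (7): [0], [1], [2], [3], [4], [5], [6]
  1-simplices (21): [0,1], [0,2], [0,3], [0,4], [0,5], [0,6], [1,2], [1,3], [1,4], [1,5], [1,6], [2,3], [2,4], [2,5], [2,6], [3,4], [3,5], [3,6], [4,5], [4,6], [5,6]
  2-simplices (14): [0,1,5], [0,1,6], [0,2,3], [0,2,6], [0,3,4], [0,4,5], [1,2,3], [1,2,4], [1,3,5], [1,4,6], [2,4,5], [2,5,6], [3,4,6], [3,5,6]

giving chain groups C_0 ≅ Z^7, C_1 ≅ Z^21, C_2 ≅ Z^14.

The boundary map ∂_1: C_1 → C_0 maps an edge to its endpoints' difference, ∂[p,q] = q − p. For instance
  ∂[1,3] = [3] − [1].
The 7×21 boundary matrix has rank 6 and Smith normal form diag(1,1,1,1,1,1).

Boundary ∂_2: C_2 → C_1 sends each 2-simplex [p,q,r] to [q,r] − [p,r] + [p,q]. For instance
  ∂[3,4,6] = [4,6] − [3,6] + [3,4],
  ∂[2,4,5] = [4,5] − [2,5] + [2,4].
The resulting 21×14 matrix has rank 13, and its Smith normal form has invariant factors (1,1,1,1,1,1,1,1,1,1,1,1,1).

Reading off H_k = ker ∂_k / im ∂_{k+1}:

  H_0: rank C_0 − rank ∂_1 = 7 − 6 = 1, and the invariant factors of ∂_1 are all 1, so H_0 = Z.
  H_1: rank ker ∂_1 − rank ∂_2 = (21 − 6) − 13 = 2, and the invariant factors of ∂_2 are all 1, so H_1 = Z^2.
  H_2: rank ker ∂_2 − rank ∂_3 = (14 − 13) − 0 = 1, and there is no ∂_3, so H_2 = Z.

(K is a triangulation of the torus T^2.)

H_0 = Z,  H_1 = Z^2,  H_2 = Z.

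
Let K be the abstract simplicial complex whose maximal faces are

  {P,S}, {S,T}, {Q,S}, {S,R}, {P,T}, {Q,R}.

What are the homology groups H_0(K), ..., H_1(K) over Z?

H_0 = Z,  H_1 = Z^2.

Order the vertices as P < Q < R < S < T. Listing each simplex with vertices in this order, K has dimension 1 with simplices:

  0-simplices (5): P, Q, R, S, T
  1-simplices (6): PS, PT, QR, QS, RS, ST

giving chain groups C_0 ≅ Z^5, C_1 ≅ Z^6.

Boundary ∂_1: C_1 → C_0 sends each edge [p,q] (with p < q) to q − p. For instance
  ∂QR = R − Q.
This gives a 5×6 integer matrix of rank 4; reducing to Smith normal form yields diagonal entries (1,1,1,1).

Reading off H_k = ker ∂_k / im ∂_{k+1}:

  H_0: rank C_0 − rank ∂_1 = 5 − 4 = 1, and the invariant factors of ∂_1 are all 1, so H_0 ≅ Z.
  H_1: rank ker ∂_1 − rank ∂_2 = (6 − 4) − 0 = 2, and there is no ∂_2, so H_1 ≅ Z^2.

As a check, the Euler characteristic is 5 − 6 = -1, which agrees with 1 − 2 = -1.
(K is a triangulation of a wedge of 2 circles.)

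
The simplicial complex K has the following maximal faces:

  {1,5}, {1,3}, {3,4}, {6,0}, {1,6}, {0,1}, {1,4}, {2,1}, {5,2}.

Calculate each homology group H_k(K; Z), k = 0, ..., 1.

We work with the vertex ordering 0 < 1 < 2 < 3 < 4 < 5 < 6. The simplices of K, each written with vertices in increasing order, are:

  0-simplices (7): [0], [1], [2], [3], [4], [5], [6]
  1-simplices (9): [0,1], [0,6], [1,2], [1,3], [1,4], [1,5], [1,6], [2,5], [3,4]

Hence C_0 ≅ Z^7, C_1 ≅ Z^9.

Boundary ∂_1: C_1 → C_0 sends each edge [p,q] (with p < q) to q − p. For instance
  ∂[2,5] = [5] − [2].
As a 7×9 matrix over Z this has rank 6, with invariant factors (1,1,1,1,1,1).

Reading off H_k = ker ∂_k / im ∂_{k+1}:

  H_0: rank C_0 − rank ∂_1 = 7 − 6 = 1, and the invariant factors of ∂_1 are all 1, so H_0 = Z.
  H_1: rank ker ∂_1 − rank ∂_2 = (9 − 6) − 0 = 3, and there is no ∂_2, so H_1 = Z^3.

H_0 = Z,  H_1 = Z^3.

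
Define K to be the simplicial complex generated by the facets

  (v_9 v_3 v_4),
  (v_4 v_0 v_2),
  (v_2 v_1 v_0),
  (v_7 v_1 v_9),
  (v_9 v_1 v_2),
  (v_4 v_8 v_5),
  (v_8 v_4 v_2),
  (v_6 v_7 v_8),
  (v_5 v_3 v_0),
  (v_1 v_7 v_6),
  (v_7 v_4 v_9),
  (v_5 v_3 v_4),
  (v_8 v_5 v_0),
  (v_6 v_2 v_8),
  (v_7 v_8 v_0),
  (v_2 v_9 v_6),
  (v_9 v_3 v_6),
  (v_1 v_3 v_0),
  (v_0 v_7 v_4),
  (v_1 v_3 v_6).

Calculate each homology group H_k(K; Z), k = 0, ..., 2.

H_0 = Z,  H_1 = Z ⊕ Z/2Z,  H_2 = 0.

Fix the vertex order v_0 < v_1 < v_2 < v_3 < v_4 < v_5 < v_6 < v_7 < v_8 < v_9 and write every simplex with vertices in increasing order. Then dim K = 2 and the simplices of K are:

  0-simplices (10): [v_0], [v_1], [v_2], [v_3], [v_4], [v_5], [v_6], [v_7], [v_8], [v_9]
  1-simplices (30): (30 of them)
  2-simplices (20): (20 of them)

so the chain groups are C_0 ≅ Z^10, C_1 ≅ Z^30, C_2 ≅ Z^20.

∂_1: C_1 → C_0 maps an edge to its endpoints' difference, ∂[p,q] = q − p. For instance
  ∂[v_3,v_4] = [v_4] − [v_3].
This gives a 10×30 integer matrix of rank 9; reducing to Smith normal form yields diagonal entries (1,1,1,1,1,1,1,1,1).

Boundary ∂_2: C_2 → C_1 maps a triangle to the signed sum of its edges. For instance
  ∂[v_0,v_1,v_3] = [v_1,v_3] − [v_0,v_3] + [v_0,v_1],
  ∂[v_1,v_3,v_6] = [v_3,v_6] − [v_1,v_6] + [v_1,v_3].
This gives a 30×20 integer matrix of rank 20; reducing to Smith normal form yields diagonal entries (1,1,1,1,1,1,1,1,1,1,1,1,1,1,1,1,1,1,1,2).

From H_k ≅ ker(∂_k) / im(∂_{k+1}) we obtain:

  H_0: rank C_0 − rank ∂_1 = 10 − 9 = 1, and the invariant factors of ∂_1 are all 1, so H_0 = Z.
  H_1: rank ker ∂_1 − rank ∂_2 = (30 − 9) − 20 = 1, and ∂_2 has invariant factor 2 > 1, so H_1 = Z ⊕ Z/2Z.
  H_2: rank ker ∂_2 − rank ∂_3 = (20 − 20) − 0 = 0, and there is no ∂_3, so H_2 = 0.

As a check, the Euler characteristic is 10 − 30 + 20 = 0, which agrees with 1 − 1 + 0 = 0.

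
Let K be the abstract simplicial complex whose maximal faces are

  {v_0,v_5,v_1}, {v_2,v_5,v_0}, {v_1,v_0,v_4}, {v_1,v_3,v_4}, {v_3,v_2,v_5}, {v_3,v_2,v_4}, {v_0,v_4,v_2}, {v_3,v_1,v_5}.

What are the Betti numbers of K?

b_0 = 1, b_1 = 0, b_2 = 1.

Order the vertices as v_0 < v_1 < v_2 < v_3 < v_4 < v_5. Listing each simplex with vertices in this order, K has dimension 2 with simplices:

  0-simplices (6): [v_0], [v_1], [v_2], [v_3], [v_4], [v_5]
  1-simplices (12): [v_0,v_1], [v_0,v_2], [v_0,v_4], [v_0,v_5], [v_1,v_3], [v_1,v_4], [v_1,v_5], [v_2,v_3], [v_2,v_4], [v_2,v_5], [v_3,v_4], [v_3,v_5]
  2-simplices (8): [v_0,v_1,v_4], [v_0,v_1,v_5], [v_0,v_2,v_4], [v_0,v_2,v_5], [v_1,v_3,v_4], [v_1,v_3,v_5], [v_2,v_3,v_4], [v_2,v_3,v_5]

Hence C_0 ≅ Z^6, C_1 ≅ Z^12, C_2 ≅ Z^8.

Boundary ∂_1: C_1 → C_0 maps an edge to its endpoints' difference, ∂[p,q] = q − p.
The 6×12 boundary matrix has rank 5 and Smith normal form diag(1,1,1,1,1).

∂_2: C_2 → C_1 maps a triangle to the signed sum of its edges. For instance
  ∂[v_1,v_3,v_4] = [v_3,v_4] − [v_1,v_4] + [v_1,v_3],
  ∂[v_0,v_2,v_5] = [v_2,v_5] − [v_0,v_5] + [v_0,v_2].
The resulting 12×8 matrix has rank 7, and its Smith normal form has invariant factors (1,1,1,1,1,1,1).

From H_k ≅ ker(∂_k) / im(∂_{k+1}) we obtain:

  H_0: rank C_0 − rank ∂_1 = 6 − 5 = 1, and the invariant factors of ∂_1 are all 1, so H_0 = Z.
  H_1: rank ker ∂_1 − rank ∂_2 = (12 − 5) − 7 = 0, and the invariant factors of ∂_2 are all 1, so H_1 = 0.
  H_2: rank ker ∂_2 − rank ∂_3 = (8 − 7) − 0 = 1, and there is no ∂_3, so H_2 = Z.

Hence the Betti numbers are b_0 = 1, b_1 = 0, b_2 = 1.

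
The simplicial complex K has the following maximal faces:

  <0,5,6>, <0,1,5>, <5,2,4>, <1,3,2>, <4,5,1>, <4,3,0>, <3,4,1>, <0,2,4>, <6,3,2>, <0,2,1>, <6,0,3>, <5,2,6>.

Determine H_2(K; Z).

Take the total order 0 < 1 < 2 < 3 < 4 < 5 < 6 on the vertex set. Then K (dimension 2) consists of the simplices:

  0-simplices (7): [0], [1], [2], [3], [4], [5], [6]
  1-simplices (18): [0,1], [0,2], [0,3], [0,4], [0,5], [0,6], [1,2], [1,3], [1,4], [1,5], [2,3], [2,4], [2,5], [2,6], [3,4], [3,6], [4,5], [5,6]
  2-simplices (12): [0,1,2], [0,1,5], [0,2,4], [0,3,4], [0,3,6], [0,5,6], [1,2,3], [1,3,4], [1,4,5], [2,3,6], [2,4,5], [2,5,6]

giving chain groups C_0 ≅ Z^7, C_1 ≅ Z^18, C_2 ≅ Z^12.

The boundary map ∂_1: C_1 → C_0 is given by ∂[p,q] = [q] − [p]. For instance
  ∂[2,5] = [5] − [2].
The 7×18 boundary matrix has rank 6 and Smith normal form diag(1,1,1,1,1,1).

The boundary map ∂_2: C_2 → C_1 maps a triangle to the signed sum of its edges. For instance
  ∂[1,3,4] = [3,4] − [1,4] + [1,3],
  ∂[0,1,2] = [1,2] − [0,2] + [0,1].
The 18×12 boundary matrix has rank 12 and Smith normal form diag(1,1,1,1,1,1,1,1,1,1,1,2).

Now H_k = ker ∂_k / im ∂_{k+1}, so:

  H_2: rank ker ∂_2 − rank ∂_3 = (12 − 12) − 0 = 0, and there is no ∂_3, so H_2 ≅ 0.

H_2 ≅ 0.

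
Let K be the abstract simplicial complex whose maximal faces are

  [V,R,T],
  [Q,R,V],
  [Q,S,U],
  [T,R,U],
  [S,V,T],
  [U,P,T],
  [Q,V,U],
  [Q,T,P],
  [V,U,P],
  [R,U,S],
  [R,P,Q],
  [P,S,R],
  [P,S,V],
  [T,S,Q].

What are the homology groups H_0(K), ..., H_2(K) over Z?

Take the total order P < Q < R < S < T < U < V on the vertex set. Then K (dimension 2) consists of the simplices:

  0-simplices (7): P, Q, R, S, T, U, V
  1-simplices (21): PQ, PR, PS, PT, PU, PV, QR, QS, QT, QU, QV, RS, RT, RU, RV, ST, SU, SV, TU, TV, UV
  2-simplices (14): PQR, PQT, PRS, PSV, PTU, PUV, QRV, QST, QSU, QUV, RSU, RTU, RTV, STV

so the chain groups are C_0 ≅ Z^7, C_1 ≅ Z^21, C_2 ≅ Z^14.

∂_1: C_1 → C_0 sends each edge [p,q] (with p < q) to q − p. For instance
  ∂RU = U − R.
As a 7×21 matrix over Z this has rank 6, with invariant factors (1,1,1,1,1,1).

The boundary map ∂_2: C_2 → C_1 sends each 2-simplex [p,q,r] to [q,r] − [p,r] + [p,q]. For instance
  ∂RTU = TU − RU + RT,
  ∂QUV = UV − QV + QU.
The resulting 21×14 matrix has rank 13, and its Smith normal form has invariant factors (1,1,1,1,1,1,1,1,1,1,1,1,1).

Reading off H_k = ker ∂_k / im ∂_{k+1}:

  H_0: rank C_0 − rank ∂_1 = 7 − 6 = 1, and the invariant factors of ∂_1 are all 1, so H_0 = Z.
  H_1: rank ker ∂_1 − rank ∂_2 = (21 − 6) − 13 = 2, and the invariant factors of ∂_2 are all 1, so H_1 = Z^2.
  H_2: rank ker ∂_2 − rank ∂_3 = (14 − 13) − 0 = 1, and there is no ∂_3, so H_2 = Z.

H_0 = Z,  H_1 = Z^2,  H_2 = Z.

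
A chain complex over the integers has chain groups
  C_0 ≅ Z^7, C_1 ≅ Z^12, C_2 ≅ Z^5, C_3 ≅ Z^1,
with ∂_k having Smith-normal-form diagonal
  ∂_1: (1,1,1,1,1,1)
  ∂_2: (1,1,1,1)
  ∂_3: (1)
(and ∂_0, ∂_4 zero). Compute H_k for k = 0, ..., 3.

H_0: b_0 = 7 − 0 − 6 = 1; torsion from ∂_1 factors > 1: none. So H_0 ≅ Z.
H_1: b_1 = 12 − 6 − 4 = 2; torsion from ∂_2 factors > 1: none. So H_1 ≅ Z^2.
H_2: b_2 = 5 − 4 − 1 = 0; torsion from ∂_3 factors > 1: none. So H_2 ≅ 0.
H_3: b_3 = 1 − 1 − 0 = 0; torsion from ∂_4 factors > 1: none. So H_3 ≅ 0.

H_0 ≅ Z,  H_1 ≅ Z^2,  H_2 = 0,  H_3 = 0.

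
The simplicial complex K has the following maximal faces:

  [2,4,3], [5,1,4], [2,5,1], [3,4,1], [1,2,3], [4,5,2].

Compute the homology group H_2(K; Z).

Order the vertices as 1 < 2 < 3 < 4 < 5. Listing each simplex with vertices in this order, K has dimension 2 with simplices:

  0-simplices (5): [1], [2], [3], [4], [5]
  1-simplices (9): [1,2], [1,3], [1,4], [1,5], [2,3], [2,4], [2,5], [3,4], [4,5]
  2-simplices (6): [1,2,3], [1,2,5], [1,3,4], [1,4,5], [2,3,4], [2,4,5]

giving chain groups C_0 ≅ Z^5, C_1 ≅ Z^9, C_2 ≅ Z^6.

∂_1: C_1 → C_0 sends each edge [p,q] (with p < q) to q − p. For instance
  ∂[3,4] = [4] − [3].
This gives a 5×9 integer matrix of rank 4; reducing to Smith normal form yields diagonal entries (1,1,1,1).

The boundary map ∂_2: C_2 → C_1 maps a triangle to the signed sum of its edges. For instance
  ∂[1,2,3] = [2,3] − [1,3] + [1,2],
  ∂[1,3,4] = [3,4] − [1,4] + [1,3].
As a 9×6 matrix over Z this has rank 5, with invariant factors (1,1,1,1,1).

From H_k ≅ ker(∂_k) / im(∂_{k+1}) we obtain:

  H_2: rank ker ∂_2 − rank ∂_3 = (6 − 5) − 0 = 1, and there is no ∂_3, so H_2 ≅ Z.

(K is a triangulation of the 2-sphere S^2.)

H_2 = Z.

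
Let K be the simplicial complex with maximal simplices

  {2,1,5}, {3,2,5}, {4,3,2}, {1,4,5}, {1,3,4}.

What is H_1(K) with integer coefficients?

H_1 ≅ Z.

Order the vertices as 1 < 2 < 3 < 4 < 5. Listing each simplex with vertices in this order, K has dimension 2 with simplices:

  0-simplices (5): [1], [2], [3], [4], [5]
  1-simplices (10): [1,2], [1,3], [1,4], [1,5], [2,3], [2,4], [2,5], [3,4], [3,5], [4,5]
  2-simplices (5): [1,2,5], [1,3,4], [1,4,5], [2,3,4], [2,3,5]

so the chain groups are C_0 ≅ Z^5, C_1 ≅ Z^10, C_2 ≅ Z^5.

∂_1: C_1 → C_0 sends each edge [p,q] (with p < q) to q − p.
As a 5×10 matrix over Z this has rank 4, with invariant factors (1,1,1,1).

Boundary ∂_2: C_2 → C_1 acts by ∂[p,q,r] = [q,r] − [p,r] + [p,q]. For instance
  ∂[2,3,4] = [3,4] − [2,4] + [2,3],
  ∂[1,3,4] = [3,4] − [1,4] + [1,3].
This gives a 10×5 integer matrix of rank 5; reducing to Smith normal form yields diagonal entries (1,1,1,1,1).

Computing H_k = (kernel of ∂_k) / (image of ∂_{k+1}):

  H_1: rank ker ∂_1 − rank ∂_2 = (10 − 4) − 5 = 1, and the invariant factors of ∂_2 are all 1, so H_1 ≅ Z.

(K is a triangulation of the Möbius band.)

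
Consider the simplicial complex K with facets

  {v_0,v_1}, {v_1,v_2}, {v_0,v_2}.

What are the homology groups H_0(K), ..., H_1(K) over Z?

K has 3 vertices, 3 edges.
rank ∂_0 = 0, rank ∂_1 = 2 ⇒ b_0 = 3 − 0 − 2 = 1; all invariant factors of ∂_1 are 1 so no torsion. So H_0 = Z.
rank ∂_1 = 2, rank ∂_2 = 0 ⇒ b_1 = 3 − 2 − 0 = 1. So H_1 = Z.

H_0 ≅ Z,  H_1 ≅ Z.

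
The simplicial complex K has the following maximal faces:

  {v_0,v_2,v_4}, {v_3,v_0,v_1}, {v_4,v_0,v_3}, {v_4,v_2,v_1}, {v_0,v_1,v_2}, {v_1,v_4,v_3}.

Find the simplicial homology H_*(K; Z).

H_0 = Z,  H_1 = 0,  H_2 = Z.

We work with the vertex ordering v_0 < v_1 < v_2 < v_3 < v_4. The simplices of K, each written with vertices in increasing order, are:

  0-simplices (5): [v_0], [v_1], [v_2], [v_3], [v_4]
  1-simplices (9): [v_0,v_1], [v_0,v_2], [v_0,v_3], [v_0,v_4], [v_1,v_2], [v_1,v_3], [v_1,v_4], [v_2,v_4], [v_3,v_4]
  2-simplices (6): [v_0,v_1,v_2], [v_0,v_1,v_3], [v_0,v_2,v_4], [v_0,v_3,v_4], [v_1,v_2,v_4], [v_1,v_3,v_4]

so the chain groups are C_0 ≅ Z^5, C_1 ≅ Z^9, C_2 ≅ Z^6.

The boundary map ∂_1: C_1 → C_0 is given by ∂[p,q] = [q] − [p]. For instance
  ∂[v_1,v_2] = [v_2] − [v_1].
The resulting 5×9 matrix has rank 4, and its Smith normal form has invariant factors (1,1,1,1).

The boundary map ∂_2: C_2 → C_1 acts by ∂[p,q,r] = [q,r] − [p,r] + [p,q]. For instance
  ∂[v_0,v_1,v_2] = [v_1,v_2] − [v_0,v_2] + [v_0,v_1],
  ∂[v_1,v_2,v_4] = [v_2,v_4] − [v_1,v_4] + [v_1,v_2].
The resulting 9×6 matrix has rank 5, and its Smith normal form has invariant factors (1,1,1,1,1).

Computing H_k = (kernel of ∂_k) / (image of ∂_{k+1}):

  H_0: rank C_0 − rank ∂_1 = 5 − 4 = 1, and the invariant factors of ∂_1 are all 1, so H_0 ≅ Z.
  H_1: rank ker ∂_1 − rank ∂_2 = (9 − 4) − 5 = 0, and the invariant factors of ∂_2 are all 1, so H_1 ≅ 0.
  H_2: rank ker ∂_2 − rank ∂_3 = (6 − 5) − 0 = 1, and there is no ∂_3, so H_2 ≅ Z.

As a check, the Euler characteristic is 5 − 9 + 6 = 2, which agrees with 1 − 0 + 1 = 2.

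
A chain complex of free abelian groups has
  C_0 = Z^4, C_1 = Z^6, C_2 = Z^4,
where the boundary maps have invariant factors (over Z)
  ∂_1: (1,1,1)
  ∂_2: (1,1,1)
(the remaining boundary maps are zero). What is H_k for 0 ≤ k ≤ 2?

H_0 = Z,  H_1 = 0,  H_2 = Z.

H_0: b_0 = 4 − 0 − 3 = 1; torsion from ∂_1 factors > 1: none. So H_0 = Z.
H_1: b_1 = 6 − 3 − 3 = 0; torsion from ∂_2 factors > 1: none. So H_1 = 0.
H_2: b_2 = 4 − 3 − 0 = 1; torsion from ∂_3 factors > 1: none. So H_2 = Z.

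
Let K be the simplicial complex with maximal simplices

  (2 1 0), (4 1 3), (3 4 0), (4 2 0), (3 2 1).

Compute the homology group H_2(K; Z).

H_2 ≅ 0.

Fix the vertex order 0 < 1 < 2 < 3 < 4 and write every simplex with vertices in increasing order. Then dim K = 2 and the simplices of K are:

  0-simplices (5): [0], [1], [2], [3], [4]
  1-simplices (10): [0,1], [0,2], [0,3], [0,4], [1,2], [1,3], [1,4], [2,3], [2,4], [3,4]
  2-simplices (5): [0,1,2], [0,2,4], [0,3,4], [1,2,3], [1,3,4]

Hence C_0 ≅ Z^5, C_1 ≅ Z^10, C_2 ≅ Z^5.

The boundary map ∂_1: C_1 → C_0 is given by ∂[p,q] = [q] − [p]. For instance
  ∂[2,3] = [3] − [2].
The resulting 5×10 matrix has rank 4, and its Smith normal form has invariant factors (1,1,1,1).

The boundary map ∂_2: C_2 → C_1 sends each 2-simplex [p,q,r] to [q,r] − [p,r] + [p,q]. For instance
  ∂[1,2,3] = [2,3] − [1,3] + [1,2],
  ∂[0,1,2] = [1,2] − [0,2] + [0,1].
This gives a 10×5 integer matrix of rank 5; reducing to Smith normal form yields diagonal entries (1,1,1,1,1).

From H_k ≅ ker(∂_k) / im(∂_{k+1}) we obtain:

  H_2: rank ker ∂_2 − rank ∂_3 = (5 − 5) − 0 = 0, and there is no ∂_3, so H_2 = 0.

(K is a triangulation of the Möbius band.)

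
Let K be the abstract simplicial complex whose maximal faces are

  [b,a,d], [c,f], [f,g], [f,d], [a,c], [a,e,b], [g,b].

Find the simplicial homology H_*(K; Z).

H_0 = Z,  H_1 = Z^2,  H_2 = 0.

Fix the vertex order a < b < c < d < e < f < g and write every simplex with vertices in increasing order. Then dim K = 2 and the simplices of K are:

  0-simplices (7): a, b, c, d, e, f, g
  1-simplices (10): ab, ac, ad, ae, bd, be, bg, cf, df, fg
  2-simplices (2): abd, abe

Hence C_0 ≅ Z^7, C_1 ≅ Z^10, C_2 ≅ Z^2.

∂_1: C_1 → C_0 maps an edge to its endpoints' difference, ∂[p,q] = q − p. For instance
  ∂bd = d − b.
This gives a 7×10 integer matrix of rank 6; reducing to Smith normal form yields diagonal entries (1,1,1,1,1,1).

Boundary ∂_2: C_2 → C_1 sends each 2-simplex [p,q,r] to [q,r] − [p,r] + [p,q]. For instance
  ∂abd = bd − ad + ab,
  ∂abe = be − ae + ab.
This gives a 10×2 integer matrix of rank 2; reducing to Smith normal form yields diagonal entries (1,1).

Now H_k = ker ∂_k / im ∂_{k+1}, so:

  H_0: rank C_0 − rank ∂_1 = 7 − 6 = 1, and the invariant factors of ∂_1 are all 1, so H_0 ≅ Z.
  H_1: rank ker ∂_1 − rank ∂_2 = (10 − 6) − 2 = 2, and the invariant factors of ∂_2 are all 1, so H_1 ≅ Z^2.
  H_2: rank ker ∂_2 − rank ∂_3 = (2 − 2) − 0 = 0, and there is no ∂_3, so H_2 ≅ 0.

As a check, the Euler characteristic is 7 − 10 + 2 = -1, which agrees with 1 − 2 + 0 = -1.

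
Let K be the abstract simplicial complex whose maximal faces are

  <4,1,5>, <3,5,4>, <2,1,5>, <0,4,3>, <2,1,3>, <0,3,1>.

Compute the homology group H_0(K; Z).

H_0 = Z.

K has 6 vertices, 12 edges, 6 triangles.
rank ∂_0 = 0, rank ∂_1 = 5 ⇒ b_0 = 6 − 0 − 5 = 1; all invariant factors of ∂_1 are 1 so no torsion. So H_0 ≅ Z.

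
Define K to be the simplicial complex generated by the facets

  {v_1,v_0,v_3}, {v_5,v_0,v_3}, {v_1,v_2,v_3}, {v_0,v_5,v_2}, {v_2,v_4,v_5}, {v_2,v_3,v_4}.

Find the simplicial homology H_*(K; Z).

Order the vertices as v_0 < v_1 < v_2 < v_3 < v_4 < v_5. Listing each simplex with vertices in this order, K has dimension 2 with simplices:

  0-simplices (6): [v_0], [v_1], [v_2], [v_3], [v_4], [v_5]
  1-simplices (12): [v_0,v_1], [v_0,v_2], [v_0,v_3], [v_0,v_5], [v_1,v_2], [v_1,v_3], [v_2,v_3], [v_2,v_4], [v_2,v_5], [v_3,v_4], [v_3,v_5], [v_4,v_5]
  2-simplices (6): [v_0,v_1,v_3], [v_0,v_2,v_5], [v_0,v_3,v_5], [v_1,v_2,v_3], [v_2,v_3,v_4], [v_2,v_4,v_5]

so the chain groups are C_0 ≅ Z^6, C_1 ≅ Z^12, C_2 ≅ Z^6.

Boundary ∂_1: C_1 → C_0 sends each edge [p,q] (with p < q) to q − p. For instance
  ∂[v_1,v_3] = [v_3] − [v_1].
This gives a 6×12 integer matrix of rank 5; reducing to Smith normal form yields diagonal entries (1,1,1,1,1).

The boundary map ∂_2: C_2 → C_1 sends each 2-simplex [p,q,r] to [q,r] − [p,r] + [p,q]. For instance
  ∂[v_0,v_3,v_5] = [v_3,v_5] − [v_0,v_5] + [v_0,v_3],
  ∂[v_1,v_2,v_3] = [v_2,v_3] − [v_1,v_3] + [v_1,v_2].
As a 12×6 matrix over Z this has rank 6, with invariant factors (1,1,1,1,1,1).

Computing H_k = (kernel of ∂_k) / (image of ∂_{k+1}):

  H_0: rank C_0 − rank ∂_1 = 6 − 5 = 1, and the invariant factors of ∂_1 are all 1, so H_0 = Z.
  H_1: rank ker ∂_1 − rank ∂_2 = (12 − 5) − 6 = 1, and the invariant factors of ∂_2 are all 1, so H_1 = Z.
  H_2: rank ker ∂_2 − rank ∂_3 = (6 − 6) − 0 = 0, and there is no ∂_3, so H_2 = 0.

As a check, the Euler characteristic is 6 − 12 + 6 = 0, which agrees with 1 − 1 + 0 = 0.

H_0 = Z,  H_1 = Z,  H_2 = 0.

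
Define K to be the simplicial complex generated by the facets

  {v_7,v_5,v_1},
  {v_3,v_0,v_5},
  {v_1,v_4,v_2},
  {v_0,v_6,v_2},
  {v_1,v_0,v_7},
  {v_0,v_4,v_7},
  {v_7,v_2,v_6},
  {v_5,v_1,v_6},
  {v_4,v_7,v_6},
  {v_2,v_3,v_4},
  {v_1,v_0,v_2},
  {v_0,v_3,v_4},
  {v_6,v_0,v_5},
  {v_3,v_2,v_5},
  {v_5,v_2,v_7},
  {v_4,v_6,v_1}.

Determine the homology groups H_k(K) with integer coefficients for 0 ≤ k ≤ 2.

H_0 = Z,  H_1 = Z^2,  H_2 = Z.

K has 8 vertices, 24 edges, 16 triangles.
rank ∂_0 = 0, rank ∂_1 = 7 ⇒ b_0 = 8 − 0 − 7 = 1; all invariant factors of ∂_1 are 1 so no torsion. So H_0 ≅ Z.
rank ∂_1 = 7, rank ∂_2 = 15 ⇒ b_1 = 24 − 7 − 15 = 2; all invariant factors of ∂_2 are 1 so no torsion. So H_1 ≅ Z^2.
rank ∂_2 = 15, rank ∂_3 = 0 ⇒ b_2 = 16 − 15 − 0 = 1. So H_2 ≅ Z.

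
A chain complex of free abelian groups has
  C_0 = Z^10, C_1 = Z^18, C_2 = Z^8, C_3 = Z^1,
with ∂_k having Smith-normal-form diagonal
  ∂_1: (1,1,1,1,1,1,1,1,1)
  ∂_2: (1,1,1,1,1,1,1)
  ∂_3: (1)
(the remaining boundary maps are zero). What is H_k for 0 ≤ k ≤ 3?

H_0 = Z,  H_1 = Z^2,  H_2 = 0,  H_3 = 0.

H_0: b_0 = 10 − 0 − 9 = 1; torsion from ∂_1 factors > 1: none. So H_0 = Z.
H_1: b_1 = 18 − 9 − 7 = 2; torsion from ∂_2 factors > 1: none. So H_1 = Z^2.
H_2: b_2 = 8 − 7 − 1 = 0; torsion from ∂_3 factors > 1: none. So H_2 = 0.
H_3: b_3 = 1 − 1 − 0 = 0; torsion from ∂_4 factors > 1: none. So H_3 = 0.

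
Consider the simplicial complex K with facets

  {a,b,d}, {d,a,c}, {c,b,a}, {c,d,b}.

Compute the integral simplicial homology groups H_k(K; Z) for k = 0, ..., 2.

H_0 ≅ Z,  H_1 = 0,  H_2 ≅ Z.

Order the vertices as a < b < c < d. Listing each simplex with vertices in this order, K has dimension 2 with simplices:

  0-simplices (4): a, b, c, d
  1-simplices (6): ab, ac, ad, bc, bd, cd
  2-simplices (4): abc, abd, acd, bcd

Hence C_0 ≅ Z^4, C_1 ≅ Z^6, C_2 ≅ Z^4.

The boundary map ∂_1: C_1 → C_0 sends each edge [p,q] (with p < q) to q − p. For instance
  ∂bd = d − b.
As a 4×6 matrix over Z this has rank 3, with invariant factors (1,1,1).

∂_2: C_2 → C_1 sends each 2-simplex [p,q,r] to [q,r] − [p,r] + [p,q]. For instance
  ∂bcd = cd − bd + bc,
  ∂abd = bd − ad + ab.
This gives a 6×4 integer matrix of rank 3; reducing to Smith normal form yields diagonal entries (1,1,1).

Computing H_k = (kernel of ∂_k) / (image of ∂_{k+1}):

  H_0: rank C_0 − rank ∂_1 = 4 − 3 = 1, and the invariant factors of ∂_1 are all 1, so H_0 ≅ Z.
  H_1: rank ker ∂_1 − rank ∂_2 = (6 − 3) − 3 = 0, and the invariant factors of ∂_2 are all 1, so H_1 ≅ 0.
  H_2: rank ker ∂_2 − rank ∂_3 = (4 − 3) − 0 = 1, and there is no ∂_3, so H_2 ≅ Z.

As a check, the Euler characteristic is 4 − 6 + 4 = 2, which agrees with 1 − 0 + 1 = 2.
(K is a triangulation of the 2-sphere S^2.)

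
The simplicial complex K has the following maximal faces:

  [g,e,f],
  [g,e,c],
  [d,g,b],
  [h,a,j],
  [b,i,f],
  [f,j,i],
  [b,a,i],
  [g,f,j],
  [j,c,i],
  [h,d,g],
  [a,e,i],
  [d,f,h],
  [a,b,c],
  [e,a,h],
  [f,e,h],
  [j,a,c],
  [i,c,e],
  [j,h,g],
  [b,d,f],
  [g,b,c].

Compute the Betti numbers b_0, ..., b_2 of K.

b_0 = 1, b_1 = 1, b_2 = 0.

We work with the vertex ordering a < b < c < d < e < f < g < h < i < j. The simplices of K, each written with vertices in increasing order, are:

  0-simplices (10): a, b, c, d, e, f, g, h, i, j
  1-simplices (30): ab, ac, ae, ah, ai, aj, bc, bd, bf, bg, bi, ce, cg, ci, cj, df, dg, dh, ef, eg, eh, ei, fg, fh, fi, fj, gh, gj, hj, ij
  2-simplices (20): abc, abi, acj, aeh, aei, ahj, bcg, bdf, bdg, bfi, ceg, cei, cij, dfh, dgh, efg, efh, fgj, fij, ghj

so the chain groups are C_0 ≅ Z^10, C_1 ≅ Z^30, C_2 ≅ Z^20.

∂_1: C_1 → C_0 is given by ∂[p,q] = [q] − [p].
The resulting 10×30 matrix has rank 9, and its Smith normal form has invariant factors (1,1,1,1,1,1,1,1,1).

∂_2: C_2 → C_1 acts by ∂[p,q,r] = [q,r] − [p,r] + [p,q]. For instance
  ∂cij = ij − cj + ci,
  ∂acj = cj − aj + ac.
The resulting 30×20 matrix has rank 20, and its Smith normal form has invariant factors (1,1,1,1,1,1,1,1,1,1,1,1,1,1,1,1,1,1,1,2).

Computing H_k = (kernel of ∂_k) / (image of ∂_{k+1}):

  H_0: rank C_0 − rank ∂_1 = 10 − 9 = 1, and the invariant factors of ∂_1 are all 1, so H_0 ≅ Z.
  H_1: rank ker ∂_1 − rank ∂_2 = (30 − 9) − 20 = 1, and ∂_2 has invariant factor 2 > 1, so H_1 ≅ Z ⊕ Z/2Z.
  H_2: rank ker ∂_2 − rank ∂_3 = (20 − 20) − 0 = 0, and there is no ∂_3, so H_2 ≅ 0.

(K is a triangulation of the Klein bottle.)

Hence the Betti numbers are b_0 = 1, b_1 = 1, b_2 = 0.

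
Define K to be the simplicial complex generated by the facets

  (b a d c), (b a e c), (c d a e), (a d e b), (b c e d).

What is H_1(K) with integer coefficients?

We work with the vertex ordering a < b < c < d < e. The simplices of K, each written with vertices in increasing order, are:

  0-simplices (5): a, b, c, d, e
  1-simplices (10): ab, ac, ad, ae, bc, bd, be, cd, ce, de
  2-simplices (10): abc, abd, abe, acd, ace, ade, bcd, bce, bde, cde
  3-simplices (5): abcd, abce, abde, acde, bcde

so the chain groups are C_0 ≅ Z^5, C_1 ≅ Z^10, C_2 ≅ Z^10, C_3 ≅ Z^5.

Boundary ∂_1: C_1 → C_0 is given by ∂[p,q] = [q] − [p]. For instance
  ∂ce = e − c.
The 5×10 boundary matrix has rank 4 and Smith normal form diag(1,1,1,1).

The boundary map ∂_2: C_2 → C_1 sends each 2-simplex [p,q,r] to [q,r] − [p,r] + [p,q]. For instance
  ∂cde = de − ce + cd,
  ∂acd = cd − ad + ac.
The resulting 10×10 matrix has rank 6, and its Smith normal form has invariant factors (1,1,1,1,1,1).

∂_3: C_3 → C_2 sends each 3-simplex σ to the alternating sum Σ_i (−1)^i (σ with its i-th vertex removed). For instance
  ∂acde = cde − ade + ace − acd,
  ∂bcde = cde − bde + bce − bcd.
This gives a 10×5 integer matrix of rank 4; reducing to Smith normal form yields diagonal entries (1,1,1,1).

From H_k ≅ ker(∂_k) / im(∂_{k+1}) we obtain:

  H_1: rank ker ∂_1 − rank ∂_2 = (10 − 4) − 6 = 0, and the invariant factors of ∂_2 are all 1, so H_1 ≅ 0.

H_1 ≅ 0.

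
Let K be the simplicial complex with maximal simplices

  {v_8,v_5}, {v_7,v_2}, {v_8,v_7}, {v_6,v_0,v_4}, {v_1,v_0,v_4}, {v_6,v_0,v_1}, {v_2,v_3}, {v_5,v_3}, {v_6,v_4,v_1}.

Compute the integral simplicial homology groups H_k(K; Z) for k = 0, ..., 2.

H_0 ≅ Z^2,  H_1 ≅ Z,  H_2 ≅ Z.

Take the total order v_0 < v_1 < v_2 < v_3 < v_4 < v_5 < v_6 < v_7 < v_8 on the vertex set. Then K (dimension 2) consists of the simplices:

  0-simplices (9): [v_0], [v_1], [v_2], [v_3], [v_4], [v_5], [v_6], [v_7], [v_8]
  1-simplices (11): [v_0,v_1], [v_0,v_4], [v_0,v_6], [v_1,v_4], [v_1,v_6], [v_2,v_3], [v_2,v_7], [v_3,v_5], [v_4,v_6], [v_5,v_8], [v_7,v_8]
  2-simplices (4): [v_0,v_1,v_4], [v_0,v_1,v_6], [v_0,v_4,v_6], [v_1,v_4,v_6]

so the chain groups are C_0 ≅ Z^9, C_1 ≅ Z^11, C_2 ≅ Z^4.

Boundary ∂_1: C_1 → C_0 is given by ∂[p,q] = [q] − [p]. For instance
  ∂[v_2,v_3] = [v_3] − [v_2].
This gives a 9×11 integer matrix of rank 7; reducing to Smith normal form yields diagonal entries (1,1,1,1,1,1,1).

The boundary map ∂_2: C_2 → C_1 maps a triangle to the signed sum of its edges. For instance
  ∂[v_0,v_1,v_6] = [v_1,v_6] − [v_0,v_6] + [v_0,v_1],
  ∂[v_0,v_4,v_6] = [v_4,v_6] − [v_0,v_6] + [v_0,v_4].
The 11×4 boundary matrix has rank 3 and Smith normal form diag(1,1,1).

Now H_k = ker ∂_k / im ∂_{k+1}, so:

  H_0: rank C_0 − rank ∂_1 = 9 − 7 = 2, and the invariant factors of ∂_1 are all 1, so H_0 = Z^2.
  H_1: rank ker ∂_1 − rank ∂_2 = (11 − 7) − 3 = 1, and the invariant factors of ∂_2 are all 1, so H_1 = Z.
  H_2: rank ker ∂_2 − rank ∂_3 = (4 − 3) − 0 = 1, and there is no ∂_3, so H_2 = Z.

As a check, the Euler characteristic is 9 − 11 + 4 = 2, which agrees with 2 − 1 + 1 = 2.
(K is a triangulation of the disjoint union of the 2-sphere S^2 and the circle S^1.)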